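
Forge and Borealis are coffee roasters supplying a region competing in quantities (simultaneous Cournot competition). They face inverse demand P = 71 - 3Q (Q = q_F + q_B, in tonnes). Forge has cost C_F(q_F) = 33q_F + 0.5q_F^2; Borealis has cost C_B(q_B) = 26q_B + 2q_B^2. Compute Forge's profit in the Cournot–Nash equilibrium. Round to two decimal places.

56.46

Forge's profit: π_F = (71 - 3Q)q_F - (33q_F + (1/2)q_F²). Setting ∂π_F/∂q_F = 0: 38 - 7q_F - 3(q_B) = 0.
Borealis's first-order condition: 45 - 10q_B - 3(q_F) = 0.
Best responses: q_F = (38 - 3q_B)/7, q_B = (45 - 3q_F)/10.
Substituting one into the other gives q_F = 245/61 and q_B = 201/61.
Price P = 71 - 3·(446/61) = 49.0656.
Forge's profit: 49.0656·(245/61) - 33·(245/61) - (1/2)(245/61)² = 56.4600.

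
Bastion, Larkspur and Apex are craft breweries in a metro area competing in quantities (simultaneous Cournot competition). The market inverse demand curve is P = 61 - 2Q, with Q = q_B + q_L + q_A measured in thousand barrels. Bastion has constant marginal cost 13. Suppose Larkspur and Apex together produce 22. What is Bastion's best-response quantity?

With rivals' combined output fixed at 22, Bastion's profit is π_B = (61 - 2·22 - 2q_B)q_B - (13q_B) = (17 - 2q_B)q_B - (13q_B).
∂π_B/∂q_B = 4 - 4q_B = 0, so q_B = 1.

1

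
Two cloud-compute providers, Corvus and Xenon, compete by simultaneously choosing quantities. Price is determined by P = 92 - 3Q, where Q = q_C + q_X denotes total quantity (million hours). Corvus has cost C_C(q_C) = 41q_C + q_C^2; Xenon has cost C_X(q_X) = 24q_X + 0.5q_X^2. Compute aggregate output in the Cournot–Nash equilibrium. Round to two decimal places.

Corvus's profit: π_C = (92 - 3Q)q_C - (41q_C + q_C²). Setting ∂π_C/∂q_C = 0: 51 - 8q_C - 3(q_X) = 0.
Xenon's first-order condition: 68 - 7q_X - 3(q_C) = 0.
So q_C = (51 - 3q_X)/8 and q_X = (68 - 3q_C)/7.
Substituting one into the other gives q_C = 153/47 and q_X = 391/47.
Total output Q = 153/47 + 391/47 = 544/47.

11.57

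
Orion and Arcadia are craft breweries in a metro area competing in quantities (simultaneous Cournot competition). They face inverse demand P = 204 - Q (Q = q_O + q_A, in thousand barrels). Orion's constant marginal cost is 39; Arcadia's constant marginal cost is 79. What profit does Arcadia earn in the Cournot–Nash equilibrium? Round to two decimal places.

802.78

Orion's profit: π_O = (204 - Q)q_O - (39q_O). Setting ∂π_O/∂q_O = 0: 165 - 2q_O - (q_A) = 0.
Arcadia's first-order condition: 125 - 2q_A - (q_O) = 0.
So q_O = (165 - q_A)/2 and q_A = (125 - q_O)/2.
Substituting one into the other gives q_O = 205/3 and q_A = 85/3.
Price P = 204 - 290/3 = 322/3.
Arcadia's profit: (322/3 - 79)·(85/3) = 802.7778.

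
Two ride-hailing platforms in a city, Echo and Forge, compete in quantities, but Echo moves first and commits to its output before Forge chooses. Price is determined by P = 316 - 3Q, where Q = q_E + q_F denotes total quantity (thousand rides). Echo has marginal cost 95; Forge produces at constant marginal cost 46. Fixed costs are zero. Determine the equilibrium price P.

138

Solve by backward induction. Given q_E, the follower Forge maximises π_F = (316 - 3q_E - 3q_F)q_F - 46q_F.
Follower FOC: 270 - 3q_E - 6q_F = 0, so q_F(q_E) = (270 - 3q_E)/6.
The leader anticipates this reaction. Substituting into P = 316 - 3Q gives P = 181 - (3/2)q_E, so π_E = (181 - (3/2)q_E)q_E - 95q_E.
Leader FOC: 86 - 3q_E = 0, so q_E = 86/3.
Then q_F = (270 - 3·(86/3))/6 = 92/3.
Total output Q = 178/3, so price P = 316 - 3·(178/3) = 138.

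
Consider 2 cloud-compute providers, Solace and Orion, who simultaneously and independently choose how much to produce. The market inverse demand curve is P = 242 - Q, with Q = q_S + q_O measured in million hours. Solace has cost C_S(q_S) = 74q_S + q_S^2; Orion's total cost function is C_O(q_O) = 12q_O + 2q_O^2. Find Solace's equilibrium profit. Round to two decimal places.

2288.41

Solace's profit: π_S = (242 - Q)q_S - (74q_S + q_S²). Setting ∂π_S/∂q_S = 0: 168 - 4q_S - (q_O) = 0.
Orion's profit: π_O = (242 - Q)q_O - (12q_O + 2q_O²). Setting ∂π_O/∂q_O = 0: 230 - 6q_O - (q_S) = 0.
Best responses: q_S = (168 - q_O)/4, q_O = (230 - q_S)/6.
Solving the pair: q_S = 778/23, q_O = 752/23.
Price P = 242 - 1530/23 = 175.4783.
Solace's profit: 175.4783·(778/23) - 74·(778/23) - (778/23)² = 2288.4083.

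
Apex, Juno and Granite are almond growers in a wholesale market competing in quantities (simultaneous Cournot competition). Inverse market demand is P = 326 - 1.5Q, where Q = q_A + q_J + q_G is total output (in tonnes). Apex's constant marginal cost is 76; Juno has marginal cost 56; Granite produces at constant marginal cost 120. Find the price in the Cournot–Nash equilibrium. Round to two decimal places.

144.50

Apex's profit: π_A = (326 - 1.5Q)q_A - (76q_A). Setting ∂π_A/∂q_A = 0: 250 - 3q_A - (3/2)(q_J + q_G) = 0.
Juno's profit: π_J = (326 - 1.5Q)q_J - (56q_J). Setting ∂π_J/∂q_J = 0: 270 - 3q_J - (3/2)(q_A + q_G) = 0.
Granite's profit: π_G = (326 - 1.5Q)q_G - (120q_G). Setting ∂π_G/∂q_G = 0: 206 - 3q_G - (3/2)(q_A + q_J) = 0.
Adding the 3 first-order conditions: 726 − 6Q = 0, so Q = 121.
Back-substituting: q_A = (250 − 363/2)/(3/2) = 137/3, q_J = (270 − 363/2)/(3/2) = 59, q_G = (206 − 363/2)/(3/2) = 49/3.
Total output Q = 121, so price P = 326 - (3/2)·121 = 289/2.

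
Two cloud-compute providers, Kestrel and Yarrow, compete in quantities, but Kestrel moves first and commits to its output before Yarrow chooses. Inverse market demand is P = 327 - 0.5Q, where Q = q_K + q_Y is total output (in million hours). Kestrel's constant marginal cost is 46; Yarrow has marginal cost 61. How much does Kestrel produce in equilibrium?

Solve by backward induction. Given q_K, the follower Yarrow maximises π_Y = (327 - (1/2)q_K - (1/2)q_Y)q_Y - 61q_Y.
Setting the follower's marginal profit to zero, 266 - (1/2)q_K - q_Y = 0, i.e. q_Y = (266 - (1/2)q_K).
Kestrel substitutes q_Y(q_K) into its own profit: π_K = q_K(327 - (1/2)q_K - (266 - (1/2)q_K)/2) - 46q_K = (194 - (1/4)q_K)q_K - 46q_K.
Leader FOC: 148 - (1/2)q_K = 0, so q_K = 296.
Then q_Y = (266 - (1/2)·296) = 118.

296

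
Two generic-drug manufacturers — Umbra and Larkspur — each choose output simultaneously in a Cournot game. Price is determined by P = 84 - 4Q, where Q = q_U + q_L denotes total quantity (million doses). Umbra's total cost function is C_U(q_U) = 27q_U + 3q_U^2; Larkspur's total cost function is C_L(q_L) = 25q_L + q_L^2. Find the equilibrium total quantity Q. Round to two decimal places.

Umbra's profit: π_U = (84 - 4Q)q_U - (27q_U + 3q_U²). Setting ∂π_U/∂q_U = 0: 57 - 14q_U - 4(q_L) = 0.
Larkspur's profit: π_L = (84 - 4Q)q_L - (25q_L + q_L²). Setting ∂π_L/∂q_L = 0: 59 - 10q_L - 4(q_U) = 0.
Rearranging gives the reaction functions q_U = (57 - 4q_L)/14 and q_L = (59 - 4q_U)/10.
Solving the pair: q_U = 167/62, q_L = 299/62.
Total output Q = 167/62 + 299/62 = 233/31.

7.52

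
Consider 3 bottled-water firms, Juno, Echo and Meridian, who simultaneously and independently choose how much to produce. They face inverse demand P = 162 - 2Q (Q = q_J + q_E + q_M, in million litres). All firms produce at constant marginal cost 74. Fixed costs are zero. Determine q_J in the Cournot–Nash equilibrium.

11

Each firm earns π_i = (162 - 2Q)q_i - 74q_i.
Setting ∂π_i/∂q_i = 0 with rivals' quantities fixed: 88 - 4q_i - 2·Σ_{j≠i} q_j = 0.
With identical firms every q_j equals q_i, so Σ_{j≠i} q_j = 2q_i and 88 = 8q_i, giving q_i = 11.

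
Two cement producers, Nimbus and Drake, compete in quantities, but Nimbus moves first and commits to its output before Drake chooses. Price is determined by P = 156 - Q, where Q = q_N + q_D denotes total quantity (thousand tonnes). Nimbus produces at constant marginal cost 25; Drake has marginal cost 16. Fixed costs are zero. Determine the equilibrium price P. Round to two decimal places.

55.50

Solve by backward induction. Given q_N, the follower Drake maximises π_D = (156 - q_N - q_D)q_D - 16q_D.
Follower FOC: 140 - q_N - 2q_D = 0, so q_D(q_N) = (140 - q_N)/2.
The leader anticipates this reaction. Substituting into P = 156 - Q gives P = 86 - (1/2)q_N, so π_N = (86 - (1/2)q_N)q_N - 25q_N.
The leader's first-order condition 61 - q_N = 0 yields q_N = 61.
Then q_D = (140 - 61)/2 = 79/2.
Total output Q = 201/2, so price P = 156 - 201/2 = 111/2.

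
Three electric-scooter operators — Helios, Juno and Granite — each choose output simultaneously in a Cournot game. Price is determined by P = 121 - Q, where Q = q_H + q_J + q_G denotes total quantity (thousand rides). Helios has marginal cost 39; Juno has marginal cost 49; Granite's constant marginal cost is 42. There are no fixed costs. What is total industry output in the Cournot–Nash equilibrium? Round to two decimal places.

Helios's profit: π_H = (121 - Q)q_H - (39q_H). Setting ∂π_H/∂q_H = 0: 82 - 2q_H - (q_J + q_G) = 0.
Juno's first-order condition: 72 - 2q_J - (q_H + q_G) = 0.
Granite's first-order condition: 79 - 2q_G - (q_H + q_J) = 0.
Adding the 3 conditions: 233 − 2Q − 2Q = 0, i.e. Q = 233/4.
Back-substituting: q_H = (82 − 233/4) = 95/4, q_J = (72 − 233/4) = 55/4, q_G = (79 − 233/4) = 83/4.
Total output Q = 95/4 + 55/4 + 83/4 = 233/4.

58.25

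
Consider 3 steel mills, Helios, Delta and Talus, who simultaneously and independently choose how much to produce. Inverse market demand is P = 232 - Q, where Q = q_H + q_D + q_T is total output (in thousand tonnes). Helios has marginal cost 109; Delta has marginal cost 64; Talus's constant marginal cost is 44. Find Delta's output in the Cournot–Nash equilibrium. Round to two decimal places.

48.25

Helios's profit: π_H = (232 - Q)q_H - (109q_H). Setting ∂π_H/∂q_H = 0: 123 - 2q_H - (q_D + q_T) = 0.
Delta's first-order condition: 168 - 2q_D - (q_H + q_T) = 0.
Talus's profit: π_T = (232 - Q)q_T - (44q_T). Setting ∂π_T/∂q_T = 0: 188 - 2q_T - (q_H + q_D) = 0.
Adding the 3 first-order conditions: 479 − 4Q = 0, so Q = 479/4.
Back-substituting: q_H = (123 − 479/4) = 13/4, q_D = (168 − 479/4) = 193/4, q_T = (188 − 479/4) = 273/4.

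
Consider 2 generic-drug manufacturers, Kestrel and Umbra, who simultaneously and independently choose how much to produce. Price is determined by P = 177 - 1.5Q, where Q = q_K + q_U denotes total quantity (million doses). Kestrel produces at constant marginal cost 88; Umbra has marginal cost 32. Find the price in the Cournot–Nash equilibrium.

Kestrel's profit: π_K = (177 - 1.5Q)q_K - (88q_K). Setting ∂π_K/∂q_K = 0: 89 - 3q_K - (3/2)(q_U) = 0.
Umbra's profit: π_U = (177 - 1.5Q)q_U - (32q_U). Setting ∂π_U/∂q_U = 0: 145 - 3q_U - (3/2)(q_K) = 0.
Rearranging gives the reaction functions q_K = (89 - (3/2)q_U)/3 and q_U = (145 - (3/2)q_K)/3.
Substituting one into the other gives q_K = 22/3 and q_U = 134/3.
Total output Q = 52, so price P = 177 - (3/2)·52 = 99.

99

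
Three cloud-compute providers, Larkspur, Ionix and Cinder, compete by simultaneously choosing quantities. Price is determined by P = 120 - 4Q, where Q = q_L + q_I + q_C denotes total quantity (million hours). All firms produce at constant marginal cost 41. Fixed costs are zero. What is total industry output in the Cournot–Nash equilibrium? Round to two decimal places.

14.81

Each firm earns π_i = (120 - 4Q)q_i - 41q_i.
First-order condition (treating rivals' output as given): 79 - 8q_i - 4·Σ_{j≠i} q_j = 0.
With identical firms every q_j equals q_i, so Σ_{j≠i} q_j = 2q_i and 79 = 16q_i, giving q_i = 79/16.
Total output Q = 79/16 + 79/16 + 79/16 = 237/16.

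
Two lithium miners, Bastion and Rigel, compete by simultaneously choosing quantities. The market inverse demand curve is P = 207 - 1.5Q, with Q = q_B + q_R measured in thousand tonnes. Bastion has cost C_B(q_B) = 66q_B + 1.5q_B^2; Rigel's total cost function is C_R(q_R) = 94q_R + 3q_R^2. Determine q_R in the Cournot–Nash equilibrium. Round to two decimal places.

9.01

Bastion's profit: π_B = (207 - 1.5Q)q_B - (66q_B + (3/2)q_B²). Setting ∂π_B/∂q_B = 0: 141 - 6q_B - (3/2)(q_R) = 0.
Rigel's profit: π_R = (207 - 1.5Q)q_R - (94q_R + 3q_R²). Setting ∂π_R/∂q_R = 0: 113 - 9q_R - (3/2)(q_B) = 0.
Rearranging gives the reaction functions q_B = (141 - (3/2)q_R)/6 and q_R = (113 - (3/2)q_B)/9.
Substituting one into the other gives q_B = 1466/69 and q_R = 622/69.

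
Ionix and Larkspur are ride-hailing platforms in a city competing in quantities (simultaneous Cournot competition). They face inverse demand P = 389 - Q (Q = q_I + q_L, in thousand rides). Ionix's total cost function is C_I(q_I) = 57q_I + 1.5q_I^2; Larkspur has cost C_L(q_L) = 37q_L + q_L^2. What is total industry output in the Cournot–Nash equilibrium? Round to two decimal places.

126.53

Ionix's profit: π_I = (389 - Q)q_I - (57q_I + (3/2)q_I²). Setting ∂π_I/∂q_I = 0: 332 - 5q_I - (q_L) = 0.
Larkspur's first-order condition: 352 - 4q_L - (q_I) = 0.
Rearranging gives the reaction functions q_I = (332 - q_L)/5 and q_L = (352 - q_I)/4.
Substituting one into the other gives q_I = 976/19 and q_L = 1428/19.
Total output Q = 976/19 + 1428/19 = 126.5263.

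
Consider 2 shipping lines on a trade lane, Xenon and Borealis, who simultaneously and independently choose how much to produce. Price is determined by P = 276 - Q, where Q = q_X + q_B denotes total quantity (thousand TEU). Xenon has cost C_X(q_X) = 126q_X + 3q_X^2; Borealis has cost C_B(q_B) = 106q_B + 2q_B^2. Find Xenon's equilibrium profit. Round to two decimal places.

964.96

Xenon's profit: π_X = (276 - Q)q_X - (126q_X + 3q_X²). Setting ∂π_X/∂q_X = 0: 150 - 8q_X - (q_B) = 0.
Borealis's profit: π_B = (276 - Q)q_B - (106q_B + 2q_B²). Setting ∂π_B/∂q_B = 0: 170 - 6q_B - (q_X) = 0.
So q_X = (150 - q_B)/8 and q_B = (170 - q_X)/6.
Substituting one into the other gives q_X = 730/47 and q_B = 1210/47.
Price P = 276 - 1940/47 = 234.7234.
Xenon's profit: 234.7234·(730/47) - 126·(730/47) - 3(730/47)² = 964.9615.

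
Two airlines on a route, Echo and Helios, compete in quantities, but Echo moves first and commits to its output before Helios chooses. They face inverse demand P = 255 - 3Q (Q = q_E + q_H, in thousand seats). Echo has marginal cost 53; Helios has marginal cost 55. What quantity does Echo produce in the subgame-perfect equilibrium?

Solve by backward induction. Given q_E, the follower Helios maximises π_H = (255 - 3q_E - 3q_H)q_H - 55q_H.
Follower FOC: 200 - 3q_E - 6q_H = 0, so q_H(q_E) = (200 - 3q_E)/6.
Echo substitutes q_H(q_E) into its own profit: π_E = q_E(255 - 3q_E - (200 - 3q_E)/2) - 53q_E = (155 - (3/2)q_E)q_E - 53q_E.
The leader's first-order condition 102 - 3q_E = 0 yields q_E = 34.
Then q_H = (200 - 3·34)/6 = 49/3.

34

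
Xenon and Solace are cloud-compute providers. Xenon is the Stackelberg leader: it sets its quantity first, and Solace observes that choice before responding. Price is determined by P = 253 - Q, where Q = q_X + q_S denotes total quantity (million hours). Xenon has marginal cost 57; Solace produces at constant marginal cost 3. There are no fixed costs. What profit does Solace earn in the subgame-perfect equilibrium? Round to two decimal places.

The follower Solace best-responds to any q_X: π_S = (253 - Q)q_S - 3q_S.
∂π_S/∂q_S = 250 - q_X - 2q_S = 0 gives the reaction function q_S = (250 - q_X)/2.
Xenon substitutes q_S(q_X) into its own profit: π_X = q_X(253 - q_X - (250 - q_X)/2) - 57q_X = (128 - (1/2)q_X)q_X - 57q_X.
Leader FOC: 71 - q_X = 0, so q_X = 71.
Then q_S = (250 - 71)/2 = 179/2.
Price P = 253 - 321/2 = 185/2.
Solace's profit: (185/2 - 3)·(179/2) = 8010.2500.

8010.25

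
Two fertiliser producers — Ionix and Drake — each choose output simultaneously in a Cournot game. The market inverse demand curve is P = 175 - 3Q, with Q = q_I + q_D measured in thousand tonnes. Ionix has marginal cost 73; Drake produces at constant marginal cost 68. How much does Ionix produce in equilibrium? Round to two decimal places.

Ionix's profit: π_I = (175 - 3Q)q_I - (73q_I). Setting ∂π_I/∂q_I = 0: 102 - 6q_I - 3(q_D) = 0.
Drake's first-order condition: 107 - 6q_D - 3(q_I) = 0.
Best responses: q_I = (102 - 3q_D)/6, q_D = (107 - 3q_I)/6.
Substituting one into the other gives q_I = 97/9 and q_D = 112/9.

10.78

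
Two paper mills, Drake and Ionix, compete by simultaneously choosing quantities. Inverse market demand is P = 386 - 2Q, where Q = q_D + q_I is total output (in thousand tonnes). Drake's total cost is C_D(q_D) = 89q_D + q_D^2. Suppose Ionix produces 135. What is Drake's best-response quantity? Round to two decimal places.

4.50

With the rival's output fixed at 135, Drake's profit is π_D = (386 - 2·135 - 2q_D)q_D - (89q_D + q_D²) = (116 - 2q_D)q_D - (89q_D + q_D²).
∂π_D/∂q_D = 27 - 6q_D = 0, so q_D = 9/2.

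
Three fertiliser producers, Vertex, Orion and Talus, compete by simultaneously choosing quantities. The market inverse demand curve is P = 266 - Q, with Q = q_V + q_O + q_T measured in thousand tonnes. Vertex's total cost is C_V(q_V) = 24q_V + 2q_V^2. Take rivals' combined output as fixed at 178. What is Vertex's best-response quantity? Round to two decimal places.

With rivals' combined output fixed at 178, Vertex's profit is π_V = (266 - 178 - q_V)q_V - (24q_V + 2q_V²) = (88 - q_V)q_V - (24q_V + 2q_V²).
∂π_V/∂q_V = 64 - 6q_V = 0, so q_V = 32/3.

10.67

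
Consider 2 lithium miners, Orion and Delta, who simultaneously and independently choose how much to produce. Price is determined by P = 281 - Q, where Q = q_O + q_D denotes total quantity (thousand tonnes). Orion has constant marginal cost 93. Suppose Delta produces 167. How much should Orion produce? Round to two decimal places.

10.50

With the rival's output fixed at 167, Orion's profit is π_O = (281 - 167 - q_O)q_O - (93q_O) = (114 - q_O)q_O - (93q_O).
∂π_O/∂q_O = 21 - 2q_O = 0, so q_O = 21/2.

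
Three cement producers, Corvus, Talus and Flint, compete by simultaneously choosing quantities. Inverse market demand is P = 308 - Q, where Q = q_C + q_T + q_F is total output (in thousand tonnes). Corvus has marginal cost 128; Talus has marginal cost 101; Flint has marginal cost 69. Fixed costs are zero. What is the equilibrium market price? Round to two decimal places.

Corvus's profit: π_C = (308 - Q)q_C - (128q_C). Setting ∂π_C/∂q_C = 0: 180 - 2q_C - (q_T + q_F) = 0.
Talus's profit: π_T = (308 - Q)q_T - (101q_T). Setting ∂π_T/∂q_T = 0: 207 - 2q_T - (q_C + q_F) = 0.
Flint's profit: π_F = (308 - Q)q_F - (69q_F). Setting ∂π_F/∂q_F = 0: 239 - 2q_F - (q_C + q_T) = 0.
Adding the 3 first-order conditions: 626 − 4Q = 0, so Q = 313/2.
Back-substituting: q_C = (180 − 313/2) = 47/2, q_T = (207 − 313/2) = 101/2, q_F = (239 − 313/2) = 165/2.
Total output Q = 313/2, so price P = 308 - 313/2 = 303/2.

151.50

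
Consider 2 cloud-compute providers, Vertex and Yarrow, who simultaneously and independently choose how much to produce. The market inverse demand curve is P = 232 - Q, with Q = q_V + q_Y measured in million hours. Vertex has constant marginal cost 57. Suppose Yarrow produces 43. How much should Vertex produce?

66

With the rival's output fixed at 43, Vertex's profit is π_V = (232 - 43 - q_V)q_V - (57q_V) = (189 - q_V)q_V - (57q_V).
∂π_V/∂q_V = 132 - 2q_V = 0, so q_V = 66.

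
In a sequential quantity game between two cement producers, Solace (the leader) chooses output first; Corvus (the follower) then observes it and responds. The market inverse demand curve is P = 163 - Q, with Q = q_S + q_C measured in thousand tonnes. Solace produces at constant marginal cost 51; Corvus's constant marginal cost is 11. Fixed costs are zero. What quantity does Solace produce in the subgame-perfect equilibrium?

36

Solve by backward induction. Given q_S, the follower Corvus maximises π_C = (163 - q_S - q_C)q_C - 11q_C.
Follower FOC: 152 - q_S - 2q_C = 0, so q_C(q_S) = (152 - q_S)/2.
Solace substitutes q_C(q_S) into its own profit: π_S = q_S(163 - q_S - (152 - q_S)/2) - 51q_S = (87 - (1/2)q_S)q_S - 51q_S.
Maximising: ∂π_S/∂q_S = 36 - q_S = 0, giving q_S = 36.
Then q_C = (152 - 36)/2 = 58.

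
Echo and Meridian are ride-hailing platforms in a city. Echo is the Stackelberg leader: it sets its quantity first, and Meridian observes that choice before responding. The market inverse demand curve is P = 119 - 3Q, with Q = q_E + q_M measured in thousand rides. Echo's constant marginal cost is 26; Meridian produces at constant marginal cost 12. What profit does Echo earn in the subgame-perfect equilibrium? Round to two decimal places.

Solve by backward induction. Given q_E, the follower Meridian maximises π_M = (119 - 3q_E - 3q_M)q_M - 12q_M.
∂π_M/∂q_M = 107 - 3q_E - 6q_M = 0 gives the reaction function q_M = (107 - 3q_E)/6.
Echo substitutes q_M(q_E) into its own profit: π_E = q_E(119 - 3q_E - (107 - 3q_E)/2) - 26q_E = (131/2 - (3/2)q_E)q_E - 26q_E.
The leader's first-order condition 79/2 - 3q_E = 0 yields q_E = 79/6.
Then q_M = (107 - 3·(79/6))/6 = 45/4.
Price P = 119 - 3·(293/12) = 183/4.
Echo's profit: (183/4 - 26)·(79/6) = 260.0417.

260.04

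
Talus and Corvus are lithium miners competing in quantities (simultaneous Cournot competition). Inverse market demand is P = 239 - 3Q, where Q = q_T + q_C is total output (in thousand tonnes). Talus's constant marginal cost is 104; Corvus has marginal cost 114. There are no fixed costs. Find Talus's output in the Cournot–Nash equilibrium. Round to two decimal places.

16.11

Talus's profit: π_T = (239 - 3Q)q_T - (104q_T). Setting ∂π_T/∂q_T = 0: 135 - 6q_T - 3(q_C) = 0.
Corvus's profit: π_C = (239 - 3Q)q_C - (114q_C). Setting ∂π_C/∂q_C = 0: 125 - 6q_C - 3(q_T) = 0.
So q_T = (135 - 3q_C)/6 and q_C = (125 - 3q_T)/6.
Substituting one into the other gives q_T = 145/9 and q_C = 115/9.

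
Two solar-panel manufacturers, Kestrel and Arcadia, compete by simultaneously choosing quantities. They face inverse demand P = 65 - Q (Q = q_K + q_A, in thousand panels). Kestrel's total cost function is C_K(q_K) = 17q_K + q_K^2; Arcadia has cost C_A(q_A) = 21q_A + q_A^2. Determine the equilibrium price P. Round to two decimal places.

Kestrel's profit: π_K = (65 - Q)q_K - (17q_K + q_K²). Setting ∂π_K/∂q_K = 0: 48 - 4q_K - (q_A) = 0.
Arcadia's profit: π_A = (65 - Q)q_A - (21q_A + q_A²). Setting ∂π_A/∂q_A = 0: 44 - 4q_A - (q_K) = 0.
Rearranging gives the reaction functions q_K = (48 - q_A)/4 and q_A = (44 - q_K)/4.
Solving the pair: q_K = 148/15, q_A = 128/15.
Total output Q = 92/5, so price P = 65 - 92/5 = 233/5.

46.60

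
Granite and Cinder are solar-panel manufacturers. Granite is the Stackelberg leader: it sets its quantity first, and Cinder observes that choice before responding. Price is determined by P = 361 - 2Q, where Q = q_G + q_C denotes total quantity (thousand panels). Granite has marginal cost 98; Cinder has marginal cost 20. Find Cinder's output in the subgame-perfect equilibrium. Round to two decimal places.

62.13

The follower Cinder best-responds to any q_G: π_C = (361 - 2Q)q_C - 20q_C.
Setting the follower's marginal profit to zero, 341 - 2q_G - 4q_C = 0, i.e. q_C = (341 - 2q_G)/4.
Granite substitutes q_C(q_G) into its own profit: π_G = q_G(361 - 2q_G - (341 - 2q_G)/2) - 98q_G = (381/2 - q_G)q_G - 98q_G.
Maximising: ∂π_G/∂q_G = 185/2 - 2q_G = 0, giving q_G = 185/4.
Then q_C = (341 - 2·(185/4))/4 = 497/8.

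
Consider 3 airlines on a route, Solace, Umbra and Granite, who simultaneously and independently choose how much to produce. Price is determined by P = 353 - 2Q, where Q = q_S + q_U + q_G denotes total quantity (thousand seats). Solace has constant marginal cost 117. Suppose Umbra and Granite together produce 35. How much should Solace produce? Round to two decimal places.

41.50

With rivals' combined output fixed at 35, Solace's profit is π_S = (353 - 2·35 - 2q_S)q_S - (117q_S) = (283 - 2q_S)q_S - (117q_S).
∂π_S/∂q_S = 166 - 4q_S = 0, so q_S = 83/2.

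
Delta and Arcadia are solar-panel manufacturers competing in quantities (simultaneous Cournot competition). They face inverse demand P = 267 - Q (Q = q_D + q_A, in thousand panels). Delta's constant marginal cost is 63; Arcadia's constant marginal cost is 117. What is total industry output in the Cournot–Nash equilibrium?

Delta's profit: π_D = (267 - Q)q_D - (63q_D). Setting ∂π_D/∂q_D = 0: 204 - 2q_D - (q_A) = 0.
Arcadia's first-order condition: 150 - 2q_A - (q_D) = 0.
Best responses: q_D = (204 - q_A)/2, q_A = (150 - q_D)/2.
Solving the pair: q_D = 86, q_A = 32.
Total output Q = 86 + 32 = 118.

118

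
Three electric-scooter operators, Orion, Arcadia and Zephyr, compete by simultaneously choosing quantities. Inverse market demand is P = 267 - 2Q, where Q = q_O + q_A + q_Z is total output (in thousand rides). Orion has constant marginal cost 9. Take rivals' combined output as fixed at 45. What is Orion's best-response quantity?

With rivals' combined output fixed at 45, Orion's profit is π_O = (267 - 2·45 - 2q_O)q_O - (9q_O) = (177 - 2q_O)q_O - (9q_O).
∂π_O/∂q_O = 168 - 4q_O = 0, so q_O = 42.

42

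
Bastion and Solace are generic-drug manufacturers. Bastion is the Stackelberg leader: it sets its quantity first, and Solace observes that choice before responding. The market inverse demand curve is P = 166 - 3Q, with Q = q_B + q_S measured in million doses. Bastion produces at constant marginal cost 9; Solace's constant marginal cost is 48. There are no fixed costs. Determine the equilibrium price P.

The follower Solace best-responds to any q_B: π_S = (166 - 3Q)q_S - 48q_S.
Follower FOC: 118 - 3q_B - 6q_S = 0, so q_S(q_B) = (118 - 3q_B)/6.
Bastion substitutes q_S(q_B) into its own profit: π_B = q_B(166 - 3q_B - (118 - 3q_B)/2) - 9q_B = (107 - (3/2)q_B)q_B - 9q_B.
The leader's first-order condition 98 - 3q_B = 0 yields q_B = 98/3.
Then q_S = (118 - 3·(98/3))/6 = 10/3.
Total output Q = 36, so price P = 166 - 3·36 = 58.

58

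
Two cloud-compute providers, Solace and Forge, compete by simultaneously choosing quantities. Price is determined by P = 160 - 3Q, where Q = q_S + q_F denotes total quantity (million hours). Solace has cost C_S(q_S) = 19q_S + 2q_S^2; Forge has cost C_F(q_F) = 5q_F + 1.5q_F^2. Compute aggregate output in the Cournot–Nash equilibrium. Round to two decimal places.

23.84

Solace's profit: π_S = (160 - 3Q)q_S - (19q_S + 2q_S²). Setting ∂π_S/∂q_S = 0: 141 - 10q_S - 3(q_F) = 0.
Forge's profit: π_F = (160 - 3Q)q_F - (5q_F + (3/2)q_F²). Setting ∂π_F/∂q_F = 0: 155 - 9q_F - 3(q_S) = 0.
So q_S = (141 - 3q_F)/10 and q_F = (155 - 3q_S)/9.
Substituting one into the other gives q_S = 268/27 and q_F = 1127/81.
Total output Q = 268/27 + 1127/81 = 1931/81.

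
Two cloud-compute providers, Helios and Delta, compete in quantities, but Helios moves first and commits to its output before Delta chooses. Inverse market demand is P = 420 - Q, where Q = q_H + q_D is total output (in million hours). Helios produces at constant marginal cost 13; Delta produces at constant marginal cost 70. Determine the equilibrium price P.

The follower Delta best-responds to any q_H: π_D = (420 - Q)q_D - 70q_D.
Follower FOC: 350 - q_H - 2q_D = 0, so q_D(q_H) = (350 - q_H)/2.
Helios substitutes q_D(q_H) into its own profit: π_H = q_H(420 - q_H - (350 - q_H)/2) - 13q_H = (245 - (1/2)q_H)q_H - 13q_H.
Leader FOC: 232 - q_H = 0, so q_H = 232.
Then q_D = (350 - 232)/2 = 59.
Total output Q = 291, so price P = 420 - 291 = 129.

129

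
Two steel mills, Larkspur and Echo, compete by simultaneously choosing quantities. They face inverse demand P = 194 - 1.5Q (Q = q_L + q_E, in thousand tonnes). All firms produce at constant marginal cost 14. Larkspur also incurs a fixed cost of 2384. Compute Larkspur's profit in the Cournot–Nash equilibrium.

16

Each firm earns π_i = (194 - 1.5Q)q_i - 14q_i.
First-order condition (treating rivals' output as given): 180 - 3q_i - (3/2)q_j = 0.
By symmetry each firm produces the same amount; substituting q_j = q_i yields q_i = 180/(9/2) = 40.
Price P = 194 - (3/2)·80 = 74.
Larkspur's profit: (74 - 14)·40 - 2384 = 16.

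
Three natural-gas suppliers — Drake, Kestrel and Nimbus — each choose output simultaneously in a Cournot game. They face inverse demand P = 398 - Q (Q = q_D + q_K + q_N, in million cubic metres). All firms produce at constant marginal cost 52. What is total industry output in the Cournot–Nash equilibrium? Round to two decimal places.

259.50

Each firm earns π_i = (398 - Q)q_i - 52q_i.
First-order condition (treating rivals' output as given): 346 - 2q_i - Σ_{j≠i} q_j = 0.
By symmetry each firm produces the same amount; substituting Σ_{j≠i} q_j = 2q_i yields q_i = 346/4 = 173/2.
Total output Q = 173/2 + 173/2 + 173/2 = 519/2.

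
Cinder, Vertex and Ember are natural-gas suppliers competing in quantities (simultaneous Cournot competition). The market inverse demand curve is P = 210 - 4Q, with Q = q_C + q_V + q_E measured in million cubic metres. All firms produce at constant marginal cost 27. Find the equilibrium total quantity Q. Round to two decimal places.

34.31

A representative firm's profit is π_i = q_i(210 - 4Q) - 27q_i.
Setting ∂π_i/∂q_i = 0 with rivals' quantities fixed: 183 - 8q_i - 4·Σ_{j≠i} q_j = 0.
With identical firms every q_j equals q_i, so Σ_{j≠i} q_j = 2q_i and 183 = 16q_i, giving q_i = 183/16.
Total output Q = 183/16 + 183/16 + 183/16 = 549/16.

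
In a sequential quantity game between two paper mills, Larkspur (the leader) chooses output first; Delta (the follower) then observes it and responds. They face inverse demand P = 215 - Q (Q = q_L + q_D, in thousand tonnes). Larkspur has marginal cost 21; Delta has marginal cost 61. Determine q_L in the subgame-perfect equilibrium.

117

Solve by backward induction. Given q_L, the follower Delta maximises π_D = (215 - q_L - q_D)q_D - 61q_D.
Setting the follower's marginal profit to zero, 154 - q_L - 2q_D = 0, i.e. q_D = (154 - q_L)/2.
Larkspur substitutes q_D(q_L) into its own profit: π_L = q_L(215 - q_L - (154 - q_L)/2) - 21q_L = (138 - (1/2)q_L)q_L - 21q_L.
Leader FOC: 117 - q_L = 0, so q_L = 117.
Then q_D = (154 - 117)/2 = 37/2.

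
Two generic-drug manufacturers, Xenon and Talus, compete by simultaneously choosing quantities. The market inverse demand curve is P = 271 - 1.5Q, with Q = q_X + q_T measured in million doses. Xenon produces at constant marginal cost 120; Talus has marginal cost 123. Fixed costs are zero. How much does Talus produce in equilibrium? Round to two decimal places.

32.22

Xenon's profit: π_X = (271 - 1.5Q)q_X - (120q_X). Setting ∂π_X/∂q_X = 0: 151 - 3q_X - (3/2)(q_T) = 0.
Talus's first-order condition: 148 - 3q_T - (3/2)(q_X) = 0.
Rearranging gives the reaction functions q_X = (151 - (3/2)q_T)/3 and q_T = (148 - (3/2)q_X)/3.
Substituting one into the other gives q_X = 308/9 and q_T = 290/9.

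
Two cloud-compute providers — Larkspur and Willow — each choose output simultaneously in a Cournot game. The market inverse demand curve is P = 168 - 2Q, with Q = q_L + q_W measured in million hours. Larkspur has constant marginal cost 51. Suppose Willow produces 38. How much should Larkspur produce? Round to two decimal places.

With the rival's output fixed at 38, Larkspur's profit is π_L = (168 - 2·38 - 2q_L)q_L - (51q_L) = (92 - 2q_L)q_L - (51q_L).
∂π_L/∂q_L = 41 - 4q_L = 0, so q_L = 41/4.

10.25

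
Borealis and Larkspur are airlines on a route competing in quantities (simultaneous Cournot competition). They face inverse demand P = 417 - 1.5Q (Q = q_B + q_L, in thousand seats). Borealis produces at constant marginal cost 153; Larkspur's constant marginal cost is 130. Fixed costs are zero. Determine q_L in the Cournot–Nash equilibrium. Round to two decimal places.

68.89

Borealis's profit: π_B = (417 - 1.5Q)q_B - (153q_B). Setting ∂π_B/∂q_B = 0: 264 - 3q_B - (3/2)(q_L) = 0.
Larkspur's profit: π_L = (417 - 1.5Q)q_L - (130q_L). Setting ∂π_L/∂q_L = 0: 287 - 3q_L - (3/2)(q_B) = 0.
Rearranging gives the reaction functions q_B = (264 - (3/2)q_L)/3 and q_L = (287 - (3/2)q_B)/3.
Substituting one into the other gives q_B = 482/9 and q_L = 620/9.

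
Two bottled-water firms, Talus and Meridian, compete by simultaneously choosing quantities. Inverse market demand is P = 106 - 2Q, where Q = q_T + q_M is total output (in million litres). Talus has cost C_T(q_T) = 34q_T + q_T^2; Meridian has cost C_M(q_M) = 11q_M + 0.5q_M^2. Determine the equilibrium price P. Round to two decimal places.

Talus's profit: π_T = (106 - 2Q)q_T - (34q_T + q_T²). Setting ∂π_T/∂q_T = 0: 72 - 6q_T - 2(q_M) = 0.
Meridian's first-order condition: 95 - 5q_M - 2(q_T) = 0.
Rearranging gives the reaction functions q_T = (72 - 2q_M)/6 and q_M = (95 - 2q_T)/5.
Substituting one into the other gives q_T = 85/13 and q_M = 213/13.
Total output Q = 298/13, so price P = 106 - 2·(298/13) = 782/13.

60.15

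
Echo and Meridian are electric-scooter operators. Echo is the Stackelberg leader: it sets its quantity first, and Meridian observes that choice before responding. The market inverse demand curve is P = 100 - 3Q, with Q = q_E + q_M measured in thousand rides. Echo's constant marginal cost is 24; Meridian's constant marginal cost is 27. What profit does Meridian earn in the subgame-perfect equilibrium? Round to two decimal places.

93.52

Solve by backward induction. Given q_E, the follower Meridian maximises π_M = (100 - 3q_E - 3q_M)q_M - 27q_M.
∂π_M/∂q_M = 73 - 3q_E - 6q_M = 0 gives the reaction function q_M = (73 - 3q_E)/6.
Echo substitutes q_M(q_E) into its own profit: π_E = q_E(100 - 3q_E - (73 - 3q_E)/2) - 24q_E = (127/2 - (3/2)q_E)q_E - 24q_E.
The leader's first-order condition 79/2 - 3q_E = 0 yields q_E = 79/6.
Then q_M = (73 - 3·(79/6))/6 = 67/12.
Price P = 100 - 3·(75/4) = 175/4.
Meridian's profit: (175/4 - 27)·(67/12) = 93.5208.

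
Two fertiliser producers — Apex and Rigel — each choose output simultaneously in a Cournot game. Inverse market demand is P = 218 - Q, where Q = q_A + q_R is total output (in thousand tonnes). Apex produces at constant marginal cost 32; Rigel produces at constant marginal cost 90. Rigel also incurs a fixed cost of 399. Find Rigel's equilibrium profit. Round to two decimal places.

Apex's profit: π_A = (218 - Q)q_A - (32q_A). Setting ∂π_A/∂q_A = 0: 186 - 2q_A - (q_R) = 0.
Rigel's first-order condition: 128 - 2q_R - (q_A) = 0.
Best responses: q_A = (186 - q_R)/2, q_R = (128 - q_A)/2.
Solving the pair: q_A = 244/3, q_R = 70/3.
Price P = 218 - 314/3 = 340/3.
Rigel's profit: (340/3 - 90)·(70/3) - 399 = 1309/9.

145.44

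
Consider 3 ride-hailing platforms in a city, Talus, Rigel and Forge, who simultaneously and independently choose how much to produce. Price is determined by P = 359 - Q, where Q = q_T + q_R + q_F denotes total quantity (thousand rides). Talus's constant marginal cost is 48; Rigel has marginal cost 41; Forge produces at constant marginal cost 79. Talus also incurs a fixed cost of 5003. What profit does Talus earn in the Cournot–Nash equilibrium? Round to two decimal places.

2011.06

Talus's profit: π_T = (359 - Q)q_T - (48q_T). Setting ∂π_T/∂q_T = 0: 311 - 2q_T - (q_R + q_F) = 0.
Rigel's first-order condition: 318 - 2q_R - (q_T + q_F) = 0.
Forge's profit: π_F = (359 - Q)q_F - (79q_F). Setting ∂π_F/∂q_F = 0: 280 - 2q_F - (q_T + q_R) = 0.
Adding the 3 first-order conditions: 909 − 4Q = 0, so Q = 909/4.
Back-substituting: q_T = (311 − 909/4) = 335/4, q_R = (318 − 909/4) = 363/4, q_F = (280 − 909/4) = 211/4.
Price P = 359 - 909/4 = 527/4.
Talus's profit: (527/4 - 48)·(335/4) - 5003 = 2011.0625.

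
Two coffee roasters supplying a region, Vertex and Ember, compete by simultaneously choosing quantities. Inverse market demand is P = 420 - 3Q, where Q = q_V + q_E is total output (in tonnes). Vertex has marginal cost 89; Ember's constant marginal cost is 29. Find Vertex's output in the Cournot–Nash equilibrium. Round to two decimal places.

30.11

Vertex's profit: π_V = (420 - 3Q)q_V - (89q_V). Setting ∂π_V/∂q_V = 0: 331 - 6q_V - 3(q_E) = 0.
Ember's first-order condition: 391 - 6q_E - 3(q_V) = 0.
Best responses: q_V = (331 - 3q_E)/6, q_E = (391 - 3q_V)/6.
Solving the pair: q_V = 271/9, q_E = 451/9.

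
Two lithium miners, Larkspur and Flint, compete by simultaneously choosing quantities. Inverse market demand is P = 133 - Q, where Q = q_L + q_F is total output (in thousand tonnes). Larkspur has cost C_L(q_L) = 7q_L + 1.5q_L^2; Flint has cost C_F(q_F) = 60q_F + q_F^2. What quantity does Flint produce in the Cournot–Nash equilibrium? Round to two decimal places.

Larkspur's profit: π_L = (133 - Q)q_L - (7q_L + (3/2)q_L²). Setting ∂π_L/∂q_L = 0: 126 - 5q_L - (q_F) = 0.
Flint's first-order condition: 73 - 4q_F - (q_L) = 0.
Rearranging gives the reaction functions q_L = (126 - q_F)/5 and q_F = (73 - q_L)/4.
Substituting one into the other gives q_L = 431/19 and q_F = 239/19.

12.58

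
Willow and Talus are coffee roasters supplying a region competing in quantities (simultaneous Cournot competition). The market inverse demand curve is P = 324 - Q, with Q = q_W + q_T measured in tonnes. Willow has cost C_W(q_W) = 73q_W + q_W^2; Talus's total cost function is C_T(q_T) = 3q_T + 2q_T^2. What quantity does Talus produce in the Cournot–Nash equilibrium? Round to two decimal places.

Willow's profit: π_W = (324 - Q)q_W - (73q_W + q_W²). Setting ∂π_W/∂q_W = 0: 251 - 4q_W - (q_T) = 0.
Talus's profit: π_T = (324 - Q)q_T - (3q_T + 2q_T²). Setting ∂π_T/∂q_T = 0: 321 - 6q_T - (q_W) = 0.
Rearranging gives the reaction functions q_W = (251 - q_T)/4 and q_T = (321 - q_W)/6.
Substituting one into the other gives q_W = 1185/23 and q_T = 1033/23.

44.91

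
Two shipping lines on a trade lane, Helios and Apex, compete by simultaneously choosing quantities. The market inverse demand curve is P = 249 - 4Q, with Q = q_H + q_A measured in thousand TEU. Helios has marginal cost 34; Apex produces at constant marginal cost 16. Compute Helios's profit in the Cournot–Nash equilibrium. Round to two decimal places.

1078.03

Helios's profit: π_H = (249 - 4Q)q_H - (34q_H). Setting ∂π_H/∂q_H = 0: 215 - 8q_H - 4(q_A) = 0.
Apex's profit: π_A = (249 - 4Q)q_A - (16q_A). Setting ∂π_A/∂q_A = 0: 233 - 8q_A - 4(q_H) = 0.
So q_H = (215 - 4q_A)/8 and q_A = (233 - 4q_H)/8.
Substituting one into the other gives q_H = 197/12 and q_A = 251/12.
Price P = 249 - 4·(112/3) = 299/3.
Helios's profit: (299/3 - 34)·(197/12) = 1078.0278.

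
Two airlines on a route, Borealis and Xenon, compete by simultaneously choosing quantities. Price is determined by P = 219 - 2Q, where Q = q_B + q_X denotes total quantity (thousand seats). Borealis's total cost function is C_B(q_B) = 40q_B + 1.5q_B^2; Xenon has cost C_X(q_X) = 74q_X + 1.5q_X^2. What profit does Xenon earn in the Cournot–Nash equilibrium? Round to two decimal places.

746.06

Borealis's profit: π_B = (219 - 2Q)q_B - (40q_B + (3/2)q_B²). Setting ∂π_B/∂q_B = 0: 179 - 7q_B - 2(q_X) = 0.
Xenon's profit: π_X = (219 - 2Q)q_X - (74q_X + (3/2)q_X²). Setting ∂π_X/∂q_X = 0: 145 - 7q_X - 2(q_B) = 0.
So q_B = (179 - 2q_X)/7 and q_X = (145 - 2q_B)/7.
Substituting one into the other gives q_B = 107/5 and q_X = 73/5.
Price P = 219 - 2·36 = 147.
Xenon's profit: 147·(73/5) - 74·(73/5) - (3/2)(73/5)² = 746.0600.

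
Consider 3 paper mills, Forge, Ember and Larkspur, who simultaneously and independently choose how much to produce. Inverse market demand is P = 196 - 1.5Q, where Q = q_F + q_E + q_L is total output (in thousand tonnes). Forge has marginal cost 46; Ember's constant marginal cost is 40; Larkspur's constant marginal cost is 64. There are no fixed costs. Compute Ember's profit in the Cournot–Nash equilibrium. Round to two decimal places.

Forge's profit: π_F = (196 - 1.5Q)q_F - (46q_F). Setting ∂π_F/∂q_F = 0: 150 - 3q_F - (3/2)(q_E + q_L) = 0.
Ember's profit: π_E = (196 - 1.5Q)q_E - (40q_E). Setting ∂π_E/∂q_E = 0: 156 - 3q_E - (3/2)(q_F + q_L) = 0.
Larkspur's first-order condition: 132 - 3q_L - (3/2)(q_F + q_E) = 0.
Adding the 3 conditions: 438 − 3Q − 3Q = 0, i.e. Q = 73.
Back-substituting: q_F = (150 − 219/2)/(3/2) = 27, q_E = (156 − 219/2)/(3/2) = 31, q_L = (132 − 219/2)/(3/2) = 15.
Price P = 196 - (3/2)·73 = 173/2.
Ember's profit: (173/2 - 40)·31 = 1441.5000.

1441.50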